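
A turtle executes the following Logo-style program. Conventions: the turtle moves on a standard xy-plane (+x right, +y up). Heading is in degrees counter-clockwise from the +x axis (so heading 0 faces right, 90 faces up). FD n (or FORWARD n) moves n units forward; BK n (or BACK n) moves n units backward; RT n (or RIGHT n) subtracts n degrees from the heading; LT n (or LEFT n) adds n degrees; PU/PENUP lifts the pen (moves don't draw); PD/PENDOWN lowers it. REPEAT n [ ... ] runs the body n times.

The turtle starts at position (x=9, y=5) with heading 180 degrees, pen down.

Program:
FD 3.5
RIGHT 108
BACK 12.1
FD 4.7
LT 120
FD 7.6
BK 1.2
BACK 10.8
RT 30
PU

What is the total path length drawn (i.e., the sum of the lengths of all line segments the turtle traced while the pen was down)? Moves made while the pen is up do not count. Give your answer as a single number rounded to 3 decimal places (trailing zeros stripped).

Executing turtle program step by step:
Start: pos=(9,5), heading=180, pen down
FD 3.5: (9,5) -> (5.5,5) [heading=180, draw]
RT 108: heading 180 -> 72
BK 12.1: (5.5,5) -> (1.761,-6.508) [heading=72, draw]
FD 4.7: (1.761,-6.508) -> (3.213,-2.038) [heading=72, draw]
LT 120: heading 72 -> 192
FD 7.6: (3.213,-2.038) -> (-4.221,-3.618) [heading=192, draw]
BK 1.2: (-4.221,-3.618) -> (-3.047,-3.368) [heading=192, draw]
BK 10.8: (-3.047,-3.368) -> (7.517,-1.123) [heading=192, draw]
RT 30: heading 192 -> 162
PU: pen up
Final: pos=(7.517,-1.123), heading=162, 6 segment(s) drawn

Segment lengths:
  seg 1: (9,5) -> (5.5,5), length = 3.5
  seg 2: (5.5,5) -> (1.761,-6.508), length = 12.1
  seg 3: (1.761,-6.508) -> (3.213,-2.038), length = 4.7
  seg 4: (3.213,-2.038) -> (-4.221,-3.618), length = 7.6
  seg 5: (-4.221,-3.618) -> (-3.047,-3.368), length = 1.2
  seg 6: (-3.047,-3.368) -> (7.517,-1.123), length = 10.8
Total = 39.9

Answer: 39.9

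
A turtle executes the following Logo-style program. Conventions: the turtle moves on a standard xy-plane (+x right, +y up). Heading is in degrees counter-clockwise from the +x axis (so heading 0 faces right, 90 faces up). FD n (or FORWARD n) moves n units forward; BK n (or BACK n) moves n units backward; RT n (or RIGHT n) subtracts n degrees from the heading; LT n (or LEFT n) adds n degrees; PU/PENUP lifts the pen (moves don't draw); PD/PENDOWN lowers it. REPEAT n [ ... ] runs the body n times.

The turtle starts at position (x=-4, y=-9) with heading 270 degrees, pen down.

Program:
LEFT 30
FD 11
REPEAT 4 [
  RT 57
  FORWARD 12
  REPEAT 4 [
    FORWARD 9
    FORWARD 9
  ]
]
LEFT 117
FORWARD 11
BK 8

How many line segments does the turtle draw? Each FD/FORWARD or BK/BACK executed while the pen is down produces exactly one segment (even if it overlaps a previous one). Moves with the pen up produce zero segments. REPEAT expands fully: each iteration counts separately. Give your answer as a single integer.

Executing turtle program step by step:
Start: pos=(-4,-9), heading=270, pen down
LT 30: heading 270 -> 300
FD 11: (-4,-9) -> (1.5,-18.526) [heading=300, draw]
REPEAT 4 [
  -- iteration 1/4 --
  RT 57: heading 300 -> 243
  FD 12: (1.5,-18.526) -> (-3.948,-29.218) [heading=243, draw]
  REPEAT 4 [
    -- iteration 1/4 --
    FD 9: (-3.948,-29.218) -> (-8.034,-37.237) [heading=243, draw]
    FD 9: (-8.034,-37.237) -> (-12.12,-45.256) [heading=243, draw]
    -- iteration 2/4 --
    FD 9: (-12.12,-45.256) -> (-16.206,-53.276) [heading=243, draw]
    FD 9: (-16.206,-53.276) -> (-20.292,-61.295) [heading=243, draw]
    -- iteration 3/4 --
    FD 9: (-20.292,-61.295) -> (-24.377,-69.314) [heading=243, draw]
    FD 9: (-24.377,-69.314) -> (-28.463,-77.333) [heading=243, draw]
    -- iteration 4/4 --
    FD 9: (-28.463,-77.333) -> (-32.549,-85.352) [heading=243, draw]
    FD 9: (-32.549,-85.352) -> (-36.635,-93.371) [heading=243, draw]
  ]
  -- iteration 2/4 --
  RT 57: heading 243 -> 186
  FD 12: (-36.635,-93.371) -> (-48.569,-94.625) [heading=186, draw]
  REPEAT 4 [
    -- iteration 1/4 --
    FD 9: (-48.569,-94.625) -> (-57.52,-95.566) [heading=186, draw]
    FD 9: (-57.52,-95.566) -> (-66.471,-96.507) [heading=186, draw]
    -- iteration 2/4 --
    FD 9: (-66.471,-96.507) -> (-75.422,-97.447) [heading=186, draw]
    FD 9: (-75.422,-97.447) -> (-84.372,-98.388) [heading=186, draw]
    -- iteration 3/4 --
    FD 9: (-84.372,-98.388) -> (-93.323,-99.329) [heading=186, draw]
    FD 9: (-93.323,-99.329) -> (-102.274,-100.27) [heading=186, draw]
    -- iteration 4/4 --
    FD 9: (-102.274,-100.27) -> (-111.224,-101.21) [heading=186, draw]
    FD 9: (-111.224,-101.21) -> (-120.175,-102.151) [heading=186, draw]
  ]
  -- iteration 3/4 --
  RT 57: heading 186 -> 129
  FD 12: (-120.175,-102.151) -> (-127.727,-92.825) [heading=129, draw]
  REPEAT 4 [
    -- iteration 1/4 --
    FD 9: (-127.727,-92.825) -> (-133.391,-85.831) [heading=129, draw]
    FD 9: (-133.391,-85.831) -> (-139.055,-78.837) [heading=129, draw]
    -- iteration 2/4 --
    FD 9: (-139.055,-78.837) -> (-144.719,-71.843) [heading=129, draw]
    FD 9: (-144.719,-71.843) -> (-150.382,-64.848) [heading=129, draw]
    -- iteration 3/4 --
    FD 9: (-150.382,-64.848) -> (-156.046,-57.854) [heading=129, draw]
    FD 9: (-156.046,-57.854) -> (-161.71,-50.86) [heading=129, draw]
    -- iteration 4/4 --
    FD 9: (-161.71,-50.86) -> (-167.374,-43.865) [heading=129, draw]
    FD 9: (-167.374,-43.865) -> (-173.038,-36.871) [heading=129, draw]
  ]
  -- iteration 4/4 --
  RT 57: heading 129 -> 72
  FD 12: (-173.038,-36.871) -> (-169.33,-25.458) [heading=72, draw]
  REPEAT 4 [
    -- iteration 1/4 --
    FD 9: (-169.33,-25.458) -> (-166.549,-16.899) [heading=72, draw]
    FD 9: (-166.549,-16.899) -> (-163.767,-8.339) [heading=72, draw]
    -- iteration 2/4 --
    FD 9: (-163.767,-8.339) -> (-160.986,0.22) [heading=72, draw]
    FD 9: (-160.986,0.22) -> (-158.205,8.78) [heading=72, draw]
    -- iteration 3/4 --
    FD 9: (-158.205,8.78) -> (-155.424,17.339) [heading=72, draw]
    FD 9: (-155.424,17.339) -> (-152.643,25.899) [heading=72, draw]
    -- iteration 4/4 --
    FD 9: (-152.643,25.899) -> (-149.862,34.458) [heading=72, draw]
    FD 9: (-149.862,34.458) -> (-147.081,43.018) [heading=72, draw]
  ]
]
LT 117: heading 72 -> 189
FD 11: (-147.081,43.018) -> (-157.945,41.297) [heading=189, draw]
BK 8: (-157.945,41.297) -> (-150.044,42.548) [heading=189, draw]
Final: pos=(-150.044,42.548), heading=189, 39 segment(s) drawn
Segments drawn: 39

Answer: 39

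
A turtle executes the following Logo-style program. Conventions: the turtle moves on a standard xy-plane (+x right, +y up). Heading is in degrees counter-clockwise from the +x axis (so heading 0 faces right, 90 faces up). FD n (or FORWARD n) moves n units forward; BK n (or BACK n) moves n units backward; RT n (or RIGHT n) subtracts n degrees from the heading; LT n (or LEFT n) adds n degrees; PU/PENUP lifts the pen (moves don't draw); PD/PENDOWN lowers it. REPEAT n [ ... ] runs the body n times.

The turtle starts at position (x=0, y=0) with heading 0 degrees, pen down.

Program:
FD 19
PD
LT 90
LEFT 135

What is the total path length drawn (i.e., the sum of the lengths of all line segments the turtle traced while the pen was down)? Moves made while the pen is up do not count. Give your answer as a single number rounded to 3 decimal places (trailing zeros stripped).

Executing turtle program step by step:
Start: pos=(0,0), heading=0, pen down
FD 19: (0,0) -> (19,0) [heading=0, draw]
PD: pen down
LT 90: heading 0 -> 90
LT 135: heading 90 -> 225
Final: pos=(19,0), heading=225, 1 segment(s) drawn

Segment lengths:
  seg 1: (0,0) -> (19,0), length = 19
Total = 19

Answer: 19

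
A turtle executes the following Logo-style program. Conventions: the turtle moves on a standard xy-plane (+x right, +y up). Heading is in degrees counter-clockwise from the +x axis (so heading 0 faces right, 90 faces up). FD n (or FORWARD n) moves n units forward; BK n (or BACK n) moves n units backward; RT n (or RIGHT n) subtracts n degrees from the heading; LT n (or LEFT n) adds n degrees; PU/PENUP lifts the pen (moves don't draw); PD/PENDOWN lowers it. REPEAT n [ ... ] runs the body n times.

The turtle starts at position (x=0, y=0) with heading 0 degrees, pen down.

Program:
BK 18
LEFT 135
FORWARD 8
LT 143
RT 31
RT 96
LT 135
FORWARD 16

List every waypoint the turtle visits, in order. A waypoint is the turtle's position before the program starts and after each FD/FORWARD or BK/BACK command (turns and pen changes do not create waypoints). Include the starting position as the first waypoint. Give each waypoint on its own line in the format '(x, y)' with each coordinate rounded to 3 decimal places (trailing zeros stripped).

Answer: (0, 0)
(-18, 0)
(-23.657, 5.657)
(-19.247, -9.723)

Derivation:
Executing turtle program step by step:
Start: pos=(0,0), heading=0, pen down
BK 18: (0,0) -> (-18,0) [heading=0, draw]
LT 135: heading 0 -> 135
FD 8: (-18,0) -> (-23.657,5.657) [heading=135, draw]
LT 143: heading 135 -> 278
RT 31: heading 278 -> 247
RT 96: heading 247 -> 151
LT 135: heading 151 -> 286
FD 16: (-23.657,5.657) -> (-19.247,-9.723) [heading=286, draw]
Final: pos=(-19.247,-9.723), heading=286, 3 segment(s) drawn
Waypoints (4 total):
(0, 0)
(-18, 0)
(-23.657, 5.657)
(-19.247, -9.723)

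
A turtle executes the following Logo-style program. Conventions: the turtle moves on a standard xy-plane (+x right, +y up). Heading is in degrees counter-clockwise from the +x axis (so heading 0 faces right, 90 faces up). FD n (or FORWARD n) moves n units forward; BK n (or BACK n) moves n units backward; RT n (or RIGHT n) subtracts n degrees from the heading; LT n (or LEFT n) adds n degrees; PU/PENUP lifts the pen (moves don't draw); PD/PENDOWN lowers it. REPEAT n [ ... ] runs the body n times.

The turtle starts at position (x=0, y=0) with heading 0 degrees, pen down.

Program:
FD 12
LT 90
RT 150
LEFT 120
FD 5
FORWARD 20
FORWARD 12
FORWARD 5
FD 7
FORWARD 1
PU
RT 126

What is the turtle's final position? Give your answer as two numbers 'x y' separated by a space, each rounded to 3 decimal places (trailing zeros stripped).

Answer: 37 43.301

Derivation:
Executing turtle program step by step:
Start: pos=(0,0), heading=0, pen down
FD 12: (0,0) -> (12,0) [heading=0, draw]
LT 90: heading 0 -> 90
RT 150: heading 90 -> 300
LT 120: heading 300 -> 60
FD 5: (12,0) -> (14.5,4.33) [heading=60, draw]
FD 20: (14.5,4.33) -> (24.5,21.651) [heading=60, draw]
FD 12: (24.5,21.651) -> (30.5,32.043) [heading=60, draw]
FD 5: (30.5,32.043) -> (33,36.373) [heading=60, draw]
FD 7: (33,36.373) -> (36.5,42.435) [heading=60, draw]
FD 1: (36.5,42.435) -> (37,43.301) [heading=60, draw]
PU: pen up
RT 126: heading 60 -> 294
Final: pos=(37,43.301), heading=294, 7 segment(s) drawn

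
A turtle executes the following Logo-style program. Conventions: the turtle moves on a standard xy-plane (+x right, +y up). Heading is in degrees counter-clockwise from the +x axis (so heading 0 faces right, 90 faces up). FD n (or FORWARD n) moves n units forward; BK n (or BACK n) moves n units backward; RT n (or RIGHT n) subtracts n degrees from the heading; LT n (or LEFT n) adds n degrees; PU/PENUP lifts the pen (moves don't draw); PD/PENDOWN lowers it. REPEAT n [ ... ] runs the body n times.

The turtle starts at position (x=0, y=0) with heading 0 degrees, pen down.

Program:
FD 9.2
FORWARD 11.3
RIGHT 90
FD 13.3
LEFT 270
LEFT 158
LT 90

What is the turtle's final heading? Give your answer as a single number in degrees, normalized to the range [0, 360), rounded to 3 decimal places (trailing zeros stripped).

Answer: 68

Derivation:
Executing turtle program step by step:
Start: pos=(0,0), heading=0, pen down
FD 9.2: (0,0) -> (9.2,0) [heading=0, draw]
FD 11.3: (9.2,0) -> (20.5,0) [heading=0, draw]
RT 90: heading 0 -> 270
FD 13.3: (20.5,0) -> (20.5,-13.3) [heading=270, draw]
LT 270: heading 270 -> 180
LT 158: heading 180 -> 338
LT 90: heading 338 -> 68
Final: pos=(20.5,-13.3), heading=68, 3 segment(s) drawn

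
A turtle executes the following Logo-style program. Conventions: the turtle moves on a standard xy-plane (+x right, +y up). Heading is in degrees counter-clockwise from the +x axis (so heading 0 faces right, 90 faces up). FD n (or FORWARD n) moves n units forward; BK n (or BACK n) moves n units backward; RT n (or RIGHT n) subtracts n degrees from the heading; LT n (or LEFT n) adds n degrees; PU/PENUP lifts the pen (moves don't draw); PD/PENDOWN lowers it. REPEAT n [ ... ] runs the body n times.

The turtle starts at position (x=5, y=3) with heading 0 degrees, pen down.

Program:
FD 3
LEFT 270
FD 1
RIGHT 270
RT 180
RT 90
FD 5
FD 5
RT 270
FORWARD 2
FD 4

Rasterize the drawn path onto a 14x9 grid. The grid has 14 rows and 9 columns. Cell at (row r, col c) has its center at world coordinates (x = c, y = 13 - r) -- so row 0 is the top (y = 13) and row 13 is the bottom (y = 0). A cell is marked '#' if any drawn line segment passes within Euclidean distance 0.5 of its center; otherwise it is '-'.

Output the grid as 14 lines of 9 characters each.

Segment 0: (5,3) -> (8,3)
Segment 1: (8,3) -> (8,2)
Segment 2: (8,2) -> (8,7)
Segment 3: (8,7) -> (8,12)
Segment 4: (8,12) -> (6,12)
Segment 5: (6,12) -> (2,12)

Answer: ---------
--#######
--------#
--------#
--------#
--------#
--------#
--------#
--------#
--------#
-----####
--------#
---------
---------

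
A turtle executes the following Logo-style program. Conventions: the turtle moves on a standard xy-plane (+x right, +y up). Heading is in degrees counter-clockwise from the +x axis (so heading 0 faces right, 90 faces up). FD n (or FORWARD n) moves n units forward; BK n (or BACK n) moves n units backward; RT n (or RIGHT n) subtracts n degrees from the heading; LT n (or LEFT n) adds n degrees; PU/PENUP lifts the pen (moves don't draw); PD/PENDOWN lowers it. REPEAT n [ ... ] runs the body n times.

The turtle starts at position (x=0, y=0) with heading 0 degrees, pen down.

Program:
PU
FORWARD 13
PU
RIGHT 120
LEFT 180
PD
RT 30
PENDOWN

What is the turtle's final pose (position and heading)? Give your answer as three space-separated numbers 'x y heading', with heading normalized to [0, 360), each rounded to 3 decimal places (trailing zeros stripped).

Answer: 13 0 30

Derivation:
Executing turtle program step by step:
Start: pos=(0,0), heading=0, pen down
PU: pen up
FD 13: (0,0) -> (13,0) [heading=0, move]
PU: pen up
RT 120: heading 0 -> 240
LT 180: heading 240 -> 60
PD: pen down
RT 30: heading 60 -> 30
PD: pen down
Final: pos=(13,0), heading=30, 0 segment(s) drawn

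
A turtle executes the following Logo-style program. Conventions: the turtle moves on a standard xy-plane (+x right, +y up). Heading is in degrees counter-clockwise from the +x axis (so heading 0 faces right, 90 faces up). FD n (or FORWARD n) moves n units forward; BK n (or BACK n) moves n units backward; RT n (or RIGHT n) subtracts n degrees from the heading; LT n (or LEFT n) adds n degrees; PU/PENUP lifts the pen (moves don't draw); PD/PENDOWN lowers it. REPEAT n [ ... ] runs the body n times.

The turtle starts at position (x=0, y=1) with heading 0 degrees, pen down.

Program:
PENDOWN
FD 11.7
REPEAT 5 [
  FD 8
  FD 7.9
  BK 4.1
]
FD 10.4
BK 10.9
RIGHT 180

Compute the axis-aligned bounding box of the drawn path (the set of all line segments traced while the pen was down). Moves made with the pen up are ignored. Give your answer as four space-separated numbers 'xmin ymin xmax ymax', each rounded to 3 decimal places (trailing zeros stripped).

Answer: 0 1 81.1 1

Derivation:
Executing turtle program step by step:
Start: pos=(0,1), heading=0, pen down
PD: pen down
FD 11.7: (0,1) -> (11.7,1) [heading=0, draw]
REPEAT 5 [
  -- iteration 1/5 --
  FD 8: (11.7,1) -> (19.7,1) [heading=0, draw]
  FD 7.9: (19.7,1) -> (27.6,1) [heading=0, draw]
  BK 4.1: (27.6,1) -> (23.5,1) [heading=0, draw]
  -- iteration 2/5 --
  FD 8: (23.5,1) -> (31.5,1) [heading=0, draw]
  FD 7.9: (31.5,1) -> (39.4,1) [heading=0, draw]
  BK 4.1: (39.4,1) -> (35.3,1) [heading=0, draw]
  -- iteration 3/5 --
  FD 8: (35.3,1) -> (43.3,1) [heading=0, draw]
  FD 7.9: (43.3,1) -> (51.2,1) [heading=0, draw]
  BK 4.1: (51.2,1) -> (47.1,1) [heading=0, draw]
  -- iteration 4/5 --
  FD 8: (47.1,1) -> (55.1,1) [heading=0, draw]
  FD 7.9: (55.1,1) -> (63,1) [heading=0, draw]
  BK 4.1: (63,1) -> (58.9,1) [heading=0, draw]
  -- iteration 5/5 --
  FD 8: (58.9,1) -> (66.9,1) [heading=0, draw]
  FD 7.9: (66.9,1) -> (74.8,1) [heading=0, draw]
  BK 4.1: (74.8,1) -> (70.7,1) [heading=0, draw]
]
FD 10.4: (70.7,1) -> (81.1,1) [heading=0, draw]
BK 10.9: (81.1,1) -> (70.2,1) [heading=0, draw]
RT 180: heading 0 -> 180
Final: pos=(70.2,1), heading=180, 18 segment(s) drawn

Segment endpoints: x in {0, 11.7, 19.7, 23.5, 27.6, 31.5, 35.3, 39.4, 43.3, 47.1, 51.2, 55.1, 58.9, 63, 66.9, 70.2, 70.7, 74.8, 81.1}, y in {1}
xmin=0, ymin=1, xmax=81.1, ymax=1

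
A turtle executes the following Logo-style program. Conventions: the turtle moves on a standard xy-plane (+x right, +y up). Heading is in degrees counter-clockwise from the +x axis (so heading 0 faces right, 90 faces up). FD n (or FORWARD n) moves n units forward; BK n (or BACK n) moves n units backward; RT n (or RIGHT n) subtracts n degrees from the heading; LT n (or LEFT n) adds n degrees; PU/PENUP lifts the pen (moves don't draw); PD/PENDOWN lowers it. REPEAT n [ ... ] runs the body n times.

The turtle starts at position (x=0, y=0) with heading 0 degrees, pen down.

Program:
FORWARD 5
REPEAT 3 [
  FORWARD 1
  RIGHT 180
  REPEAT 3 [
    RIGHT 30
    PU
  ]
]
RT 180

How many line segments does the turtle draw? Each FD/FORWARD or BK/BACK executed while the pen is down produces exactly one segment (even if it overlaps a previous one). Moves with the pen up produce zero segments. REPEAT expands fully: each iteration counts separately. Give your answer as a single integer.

Executing turtle program step by step:
Start: pos=(0,0), heading=0, pen down
FD 5: (0,0) -> (5,0) [heading=0, draw]
REPEAT 3 [
  -- iteration 1/3 --
  FD 1: (5,0) -> (6,0) [heading=0, draw]
  RT 180: heading 0 -> 180
  REPEAT 3 [
    -- iteration 1/3 --
    RT 30: heading 180 -> 150
    PU: pen up
    -- iteration 2/3 --
    RT 30: heading 150 -> 120
    PU: pen up
    -- iteration 3/3 --
    RT 30: heading 120 -> 90
    PU: pen up
  ]
  -- iteration 2/3 --
  FD 1: (6,0) -> (6,1) [heading=90, move]
  RT 180: heading 90 -> 270
  REPEAT 3 [
    -- iteration 1/3 --
    RT 30: heading 270 -> 240
    PU: pen up
    -- iteration 2/3 --
    RT 30: heading 240 -> 210
    PU: pen up
    -- iteration 3/3 --
    RT 30: heading 210 -> 180
    PU: pen up
  ]
  -- iteration 3/3 --
  FD 1: (6,1) -> (5,1) [heading=180, move]
  RT 180: heading 180 -> 0
  REPEAT 3 [
    -- iteration 1/3 --
    RT 30: heading 0 -> 330
    PU: pen up
    -- iteration 2/3 --
    RT 30: heading 330 -> 300
    PU: pen up
    -- iteration 3/3 --
    RT 30: heading 300 -> 270
    PU: pen up
  ]
]
RT 180: heading 270 -> 90
Final: pos=(5,1), heading=90, 2 segment(s) drawn
Segments drawn: 2

Answer: 2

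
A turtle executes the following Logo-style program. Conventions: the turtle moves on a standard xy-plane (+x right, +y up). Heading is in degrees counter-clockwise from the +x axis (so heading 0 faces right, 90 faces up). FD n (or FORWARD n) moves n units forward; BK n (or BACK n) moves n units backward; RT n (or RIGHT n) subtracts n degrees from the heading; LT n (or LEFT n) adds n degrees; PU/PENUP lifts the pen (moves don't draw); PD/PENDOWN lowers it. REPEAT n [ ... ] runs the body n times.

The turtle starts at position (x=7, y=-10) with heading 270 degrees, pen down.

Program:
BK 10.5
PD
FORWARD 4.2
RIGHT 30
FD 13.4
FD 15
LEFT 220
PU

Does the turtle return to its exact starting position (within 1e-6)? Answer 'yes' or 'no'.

Answer: no

Derivation:
Executing turtle program step by step:
Start: pos=(7,-10), heading=270, pen down
BK 10.5: (7,-10) -> (7,0.5) [heading=270, draw]
PD: pen down
FD 4.2: (7,0.5) -> (7,-3.7) [heading=270, draw]
RT 30: heading 270 -> 240
FD 13.4: (7,-3.7) -> (0.3,-15.305) [heading=240, draw]
FD 15: (0.3,-15.305) -> (-7.2,-28.295) [heading=240, draw]
LT 220: heading 240 -> 100
PU: pen up
Final: pos=(-7.2,-28.295), heading=100, 4 segment(s) drawn

Start position: (7, -10)
Final position: (-7.2, -28.295)
Distance = 23.159; >= 1e-6 -> NOT closed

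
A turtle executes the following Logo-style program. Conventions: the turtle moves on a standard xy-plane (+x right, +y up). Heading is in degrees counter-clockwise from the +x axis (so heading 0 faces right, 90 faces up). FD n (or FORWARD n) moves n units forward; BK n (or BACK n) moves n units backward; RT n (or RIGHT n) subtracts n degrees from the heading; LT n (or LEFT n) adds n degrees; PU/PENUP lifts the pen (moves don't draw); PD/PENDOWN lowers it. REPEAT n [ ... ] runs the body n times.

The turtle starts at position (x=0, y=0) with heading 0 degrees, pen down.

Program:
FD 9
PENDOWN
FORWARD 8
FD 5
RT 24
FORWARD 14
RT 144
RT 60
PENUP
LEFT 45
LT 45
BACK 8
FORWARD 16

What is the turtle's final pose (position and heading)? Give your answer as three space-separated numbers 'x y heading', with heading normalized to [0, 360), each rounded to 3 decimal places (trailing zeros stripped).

Executing turtle program step by step:
Start: pos=(0,0), heading=0, pen down
FD 9: (0,0) -> (9,0) [heading=0, draw]
PD: pen down
FD 8: (9,0) -> (17,0) [heading=0, draw]
FD 5: (17,0) -> (22,0) [heading=0, draw]
RT 24: heading 0 -> 336
FD 14: (22,0) -> (34.79,-5.694) [heading=336, draw]
RT 144: heading 336 -> 192
RT 60: heading 192 -> 132
PU: pen up
LT 45: heading 132 -> 177
LT 45: heading 177 -> 222
BK 8: (34.79,-5.694) -> (40.735,-0.341) [heading=222, move]
FD 16: (40.735,-0.341) -> (28.844,-11.047) [heading=222, move]
Final: pos=(28.844,-11.047), heading=222, 4 segment(s) drawn

Answer: 28.844 -11.047 222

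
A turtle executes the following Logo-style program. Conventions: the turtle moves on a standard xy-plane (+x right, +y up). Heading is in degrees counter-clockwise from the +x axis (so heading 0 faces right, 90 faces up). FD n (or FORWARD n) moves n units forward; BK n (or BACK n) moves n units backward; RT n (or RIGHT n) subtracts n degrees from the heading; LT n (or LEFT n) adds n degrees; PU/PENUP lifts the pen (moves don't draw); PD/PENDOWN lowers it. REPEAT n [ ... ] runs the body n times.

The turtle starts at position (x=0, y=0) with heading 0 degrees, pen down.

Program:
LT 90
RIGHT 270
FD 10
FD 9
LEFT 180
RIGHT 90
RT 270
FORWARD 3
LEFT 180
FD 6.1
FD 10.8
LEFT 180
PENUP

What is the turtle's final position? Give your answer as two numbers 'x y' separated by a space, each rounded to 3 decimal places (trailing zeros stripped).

Executing turtle program step by step:
Start: pos=(0,0), heading=0, pen down
LT 90: heading 0 -> 90
RT 270: heading 90 -> 180
FD 10: (0,0) -> (-10,0) [heading=180, draw]
FD 9: (-10,0) -> (-19,0) [heading=180, draw]
LT 180: heading 180 -> 0
RT 90: heading 0 -> 270
RT 270: heading 270 -> 0
FD 3: (-19,0) -> (-16,0) [heading=0, draw]
LT 180: heading 0 -> 180
FD 6.1: (-16,0) -> (-22.1,0) [heading=180, draw]
FD 10.8: (-22.1,0) -> (-32.9,0) [heading=180, draw]
LT 180: heading 180 -> 0
PU: pen up
Final: pos=(-32.9,0), heading=0, 5 segment(s) drawn

Answer: -32.9 0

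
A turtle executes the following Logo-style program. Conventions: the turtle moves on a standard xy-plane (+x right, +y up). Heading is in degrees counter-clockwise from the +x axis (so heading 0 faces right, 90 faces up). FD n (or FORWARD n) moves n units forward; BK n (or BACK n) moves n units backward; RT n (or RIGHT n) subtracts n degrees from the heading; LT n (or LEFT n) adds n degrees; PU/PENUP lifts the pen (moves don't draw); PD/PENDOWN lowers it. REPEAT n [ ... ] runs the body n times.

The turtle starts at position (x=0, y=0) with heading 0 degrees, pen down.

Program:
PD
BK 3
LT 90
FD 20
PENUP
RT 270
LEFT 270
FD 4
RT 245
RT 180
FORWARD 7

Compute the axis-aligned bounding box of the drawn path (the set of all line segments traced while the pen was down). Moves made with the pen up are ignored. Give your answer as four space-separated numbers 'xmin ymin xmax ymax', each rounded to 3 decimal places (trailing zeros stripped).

Answer: -3 0 0 20

Derivation:
Executing turtle program step by step:
Start: pos=(0,0), heading=0, pen down
PD: pen down
BK 3: (0,0) -> (-3,0) [heading=0, draw]
LT 90: heading 0 -> 90
FD 20: (-3,0) -> (-3,20) [heading=90, draw]
PU: pen up
RT 270: heading 90 -> 180
LT 270: heading 180 -> 90
FD 4: (-3,20) -> (-3,24) [heading=90, move]
RT 245: heading 90 -> 205
RT 180: heading 205 -> 25
FD 7: (-3,24) -> (3.344,26.958) [heading=25, move]
Final: pos=(3.344,26.958), heading=25, 2 segment(s) drawn

Segment endpoints: x in {-3, -3, 0}, y in {0, 20}
xmin=-3, ymin=0, xmax=0, ymax=20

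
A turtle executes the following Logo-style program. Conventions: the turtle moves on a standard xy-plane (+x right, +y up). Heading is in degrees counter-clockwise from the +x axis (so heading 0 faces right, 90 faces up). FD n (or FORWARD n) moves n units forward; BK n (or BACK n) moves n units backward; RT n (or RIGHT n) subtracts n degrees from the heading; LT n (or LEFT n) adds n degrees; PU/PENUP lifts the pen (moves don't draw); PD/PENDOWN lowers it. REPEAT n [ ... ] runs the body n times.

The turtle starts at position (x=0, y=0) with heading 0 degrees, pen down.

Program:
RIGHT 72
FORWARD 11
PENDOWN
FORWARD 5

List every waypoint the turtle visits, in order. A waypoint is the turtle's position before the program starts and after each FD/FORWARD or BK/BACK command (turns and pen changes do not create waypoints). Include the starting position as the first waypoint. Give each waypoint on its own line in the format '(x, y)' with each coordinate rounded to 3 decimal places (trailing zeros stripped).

Answer: (0, 0)
(3.399, -10.462)
(4.944, -15.217)

Derivation:
Executing turtle program step by step:
Start: pos=(0,0), heading=0, pen down
RT 72: heading 0 -> 288
FD 11: (0,0) -> (3.399,-10.462) [heading=288, draw]
PD: pen down
FD 5: (3.399,-10.462) -> (4.944,-15.217) [heading=288, draw]
Final: pos=(4.944,-15.217), heading=288, 2 segment(s) drawn
Waypoints (3 total):
(0, 0)
(3.399, -10.462)
(4.944, -15.217)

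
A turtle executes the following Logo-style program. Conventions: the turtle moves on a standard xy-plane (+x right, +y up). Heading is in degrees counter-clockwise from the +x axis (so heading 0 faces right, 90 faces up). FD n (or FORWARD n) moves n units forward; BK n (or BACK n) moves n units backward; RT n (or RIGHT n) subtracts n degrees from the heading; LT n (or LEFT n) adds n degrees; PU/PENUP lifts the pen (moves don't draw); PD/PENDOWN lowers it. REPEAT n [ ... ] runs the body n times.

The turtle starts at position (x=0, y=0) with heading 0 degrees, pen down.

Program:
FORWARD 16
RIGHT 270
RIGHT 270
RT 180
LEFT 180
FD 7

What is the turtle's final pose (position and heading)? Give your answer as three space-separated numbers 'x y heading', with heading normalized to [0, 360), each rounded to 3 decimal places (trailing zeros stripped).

Answer: 9 0 180

Derivation:
Executing turtle program step by step:
Start: pos=(0,0), heading=0, pen down
FD 16: (0,0) -> (16,0) [heading=0, draw]
RT 270: heading 0 -> 90
RT 270: heading 90 -> 180
RT 180: heading 180 -> 0
LT 180: heading 0 -> 180
FD 7: (16,0) -> (9,0) [heading=180, draw]
Final: pos=(9,0), heading=180, 2 segment(s) drawn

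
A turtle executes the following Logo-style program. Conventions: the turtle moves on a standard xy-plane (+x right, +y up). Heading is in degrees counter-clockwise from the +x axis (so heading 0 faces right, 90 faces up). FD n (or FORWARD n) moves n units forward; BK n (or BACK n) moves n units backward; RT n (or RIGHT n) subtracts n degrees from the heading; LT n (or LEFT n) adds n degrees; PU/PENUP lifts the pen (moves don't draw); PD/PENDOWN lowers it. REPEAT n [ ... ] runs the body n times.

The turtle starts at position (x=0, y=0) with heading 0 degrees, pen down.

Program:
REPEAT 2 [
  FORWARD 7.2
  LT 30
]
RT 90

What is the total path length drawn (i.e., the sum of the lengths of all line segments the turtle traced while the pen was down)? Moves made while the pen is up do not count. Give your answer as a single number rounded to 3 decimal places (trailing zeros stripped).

Answer: 14.4

Derivation:
Executing turtle program step by step:
Start: pos=(0,0), heading=0, pen down
REPEAT 2 [
  -- iteration 1/2 --
  FD 7.2: (0,0) -> (7.2,0) [heading=0, draw]
  LT 30: heading 0 -> 30
  -- iteration 2/2 --
  FD 7.2: (7.2,0) -> (13.435,3.6) [heading=30, draw]
  LT 30: heading 30 -> 60
]
RT 90: heading 60 -> 330
Final: pos=(13.435,3.6), heading=330, 2 segment(s) drawn

Segment lengths:
  seg 1: (0,0) -> (7.2,0), length = 7.2
  seg 2: (7.2,0) -> (13.435,3.6), length = 7.2
Total = 14.4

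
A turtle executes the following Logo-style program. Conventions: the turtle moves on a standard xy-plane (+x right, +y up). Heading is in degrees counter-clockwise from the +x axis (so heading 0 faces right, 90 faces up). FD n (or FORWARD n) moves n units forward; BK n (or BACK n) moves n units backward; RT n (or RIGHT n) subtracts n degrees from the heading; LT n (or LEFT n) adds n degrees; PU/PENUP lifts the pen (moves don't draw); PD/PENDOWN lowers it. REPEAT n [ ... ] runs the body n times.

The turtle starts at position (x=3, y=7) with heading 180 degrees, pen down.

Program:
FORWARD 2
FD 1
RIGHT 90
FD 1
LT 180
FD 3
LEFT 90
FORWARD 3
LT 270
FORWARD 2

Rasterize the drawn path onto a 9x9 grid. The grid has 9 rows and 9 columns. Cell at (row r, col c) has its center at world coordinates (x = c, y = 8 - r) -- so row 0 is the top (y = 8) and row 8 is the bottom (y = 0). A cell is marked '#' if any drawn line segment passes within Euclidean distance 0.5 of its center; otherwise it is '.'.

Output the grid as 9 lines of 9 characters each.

Segment 0: (3,7) -> (1,7)
Segment 1: (1,7) -> (0,7)
Segment 2: (0,7) -> (0,8)
Segment 3: (0,8) -> (-0,5)
Segment 4: (-0,5) -> (3,5)
Segment 5: (3,5) -> (3,3)

Answer: #........
####.....
#........
####.....
...#.....
...#.....
.........
.........
.........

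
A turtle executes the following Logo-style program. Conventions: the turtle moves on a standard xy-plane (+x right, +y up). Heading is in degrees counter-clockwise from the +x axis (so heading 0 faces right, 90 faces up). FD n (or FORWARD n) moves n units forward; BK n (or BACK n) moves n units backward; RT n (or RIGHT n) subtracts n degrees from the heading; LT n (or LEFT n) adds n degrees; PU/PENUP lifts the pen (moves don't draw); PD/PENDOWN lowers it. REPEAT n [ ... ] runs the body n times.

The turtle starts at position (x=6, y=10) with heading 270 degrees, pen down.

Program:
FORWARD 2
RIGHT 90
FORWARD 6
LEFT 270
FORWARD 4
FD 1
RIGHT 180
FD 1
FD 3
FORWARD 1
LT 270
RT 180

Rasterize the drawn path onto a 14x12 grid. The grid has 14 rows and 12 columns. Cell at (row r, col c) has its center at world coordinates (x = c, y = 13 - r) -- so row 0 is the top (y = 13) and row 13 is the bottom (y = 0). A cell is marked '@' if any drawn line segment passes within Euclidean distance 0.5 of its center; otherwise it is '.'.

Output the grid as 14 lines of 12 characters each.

Segment 0: (6,10) -> (6,8)
Segment 1: (6,8) -> (0,8)
Segment 2: (0,8) -> (0,12)
Segment 3: (0,12) -> (0,13)
Segment 4: (0,13) -> (0,12)
Segment 5: (0,12) -> (0,9)
Segment 6: (0,9) -> (0,8)

Answer: @...........
@...........
@...........
@.....@.....
@.....@.....
@@@@@@@.....
............
............
............
............
............
............
............
............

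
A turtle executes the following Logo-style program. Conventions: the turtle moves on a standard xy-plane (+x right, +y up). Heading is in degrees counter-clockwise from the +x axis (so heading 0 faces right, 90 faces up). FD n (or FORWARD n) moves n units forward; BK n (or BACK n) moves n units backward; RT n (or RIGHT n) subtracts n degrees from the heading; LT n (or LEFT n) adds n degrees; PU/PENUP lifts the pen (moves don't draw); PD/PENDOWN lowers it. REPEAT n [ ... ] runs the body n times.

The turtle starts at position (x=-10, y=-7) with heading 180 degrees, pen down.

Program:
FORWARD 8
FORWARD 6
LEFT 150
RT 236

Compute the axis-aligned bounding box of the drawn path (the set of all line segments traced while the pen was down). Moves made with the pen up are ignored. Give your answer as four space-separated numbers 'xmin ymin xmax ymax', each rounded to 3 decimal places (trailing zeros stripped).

Answer: -24 -7 -10 -7

Derivation:
Executing turtle program step by step:
Start: pos=(-10,-7), heading=180, pen down
FD 8: (-10,-7) -> (-18,-7) [heading=180, draw]
FD 6: (-18,-7) -> (-24,-7) [heading=180, draw]
LT 150: heading 180 -> 330
RT 236: heading 330 -> 94
Final: pos=(-24,-7), heading=94, 2 segment(s) drawn

Segment endpoints: x in {-24, -18, -10}, y in {-7, -7, -7}
xmin=-24, ymin=-7, xmax=-10, ymax=-7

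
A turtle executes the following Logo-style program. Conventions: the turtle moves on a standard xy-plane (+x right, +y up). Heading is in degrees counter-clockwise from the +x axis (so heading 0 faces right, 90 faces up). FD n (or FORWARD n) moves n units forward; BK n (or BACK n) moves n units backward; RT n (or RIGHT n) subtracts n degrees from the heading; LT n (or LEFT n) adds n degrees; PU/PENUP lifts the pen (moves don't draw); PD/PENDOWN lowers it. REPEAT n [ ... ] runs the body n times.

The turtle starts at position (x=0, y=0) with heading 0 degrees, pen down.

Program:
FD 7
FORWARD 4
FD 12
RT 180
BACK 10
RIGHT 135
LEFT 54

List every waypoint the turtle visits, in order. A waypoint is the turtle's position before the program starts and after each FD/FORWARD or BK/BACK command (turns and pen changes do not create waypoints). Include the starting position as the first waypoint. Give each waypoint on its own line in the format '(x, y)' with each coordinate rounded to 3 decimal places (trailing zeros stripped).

Executing turtle program step by step:
Start: pos=(0,0), heading=0, pen down
FD 7: (0,0) -> (7,0) [heading=0, draw]
FD 4: (7,0) -> (11,0) [heading=0, draw]
FD 12: (11,0) -> (23,0) [heading=0, draw]
RT 180: heading 0 -> 180
BK 10: (23,0) -> (33,0) [heading=180, draw]
RT 135: heading 180 -> 45
LT 54: heading 45 -> 99
Final: pos=(33,0), heading=99, 4 segment(s) drawn
Waypoints (5 total):
(0, 0)
(7, 0)
(11, 0)
(23, 0)
(33, 0)

Answer: (0, 0)
(7, 0)
(11, 0)
(23, 0)
(33, 0)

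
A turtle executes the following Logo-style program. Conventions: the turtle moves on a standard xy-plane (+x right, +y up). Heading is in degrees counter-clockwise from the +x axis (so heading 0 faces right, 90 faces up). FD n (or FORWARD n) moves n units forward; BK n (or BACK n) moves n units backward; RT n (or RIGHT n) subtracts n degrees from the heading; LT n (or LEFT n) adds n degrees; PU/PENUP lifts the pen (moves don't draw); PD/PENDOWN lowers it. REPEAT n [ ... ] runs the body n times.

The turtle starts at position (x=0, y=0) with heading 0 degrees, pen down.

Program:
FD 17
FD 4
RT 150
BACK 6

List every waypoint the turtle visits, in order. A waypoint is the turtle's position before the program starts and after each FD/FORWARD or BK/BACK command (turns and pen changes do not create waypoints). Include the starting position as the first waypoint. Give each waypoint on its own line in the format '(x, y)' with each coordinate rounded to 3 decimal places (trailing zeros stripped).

Answer: (0, 0)
(17, 0)
(21, 0)
(26.196, 3)

Derivation:
Executing turtle program step by step:
Start: pos=(0,0), heading=0, pen down
FD 17: (0,0) -> (17,0) [heading=0, draw]
FD 4: (17,0) -> (21,0) [heading=0, draw]
RT 150: heading 0 -> 210
BK 6: (21,0) -> (26.196,3) [heading=210, draw]
Final: pos=(26.196,3), heading=210, 3 segment(s) drawn
Waypoints (4 total):
(0, 0)
(17, 0)
(21, 0)
(26.196, 3)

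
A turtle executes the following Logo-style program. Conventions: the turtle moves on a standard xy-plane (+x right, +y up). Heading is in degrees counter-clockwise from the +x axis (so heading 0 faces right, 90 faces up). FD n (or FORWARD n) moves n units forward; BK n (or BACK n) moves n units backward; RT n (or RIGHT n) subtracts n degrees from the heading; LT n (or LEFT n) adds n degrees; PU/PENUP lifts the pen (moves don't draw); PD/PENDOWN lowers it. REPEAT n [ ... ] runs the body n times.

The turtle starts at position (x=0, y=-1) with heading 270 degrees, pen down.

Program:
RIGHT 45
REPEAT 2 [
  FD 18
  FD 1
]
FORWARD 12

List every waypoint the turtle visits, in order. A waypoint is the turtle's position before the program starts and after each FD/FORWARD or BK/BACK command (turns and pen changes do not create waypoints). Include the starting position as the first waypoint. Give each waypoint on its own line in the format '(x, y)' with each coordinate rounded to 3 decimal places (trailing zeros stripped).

Answer: (0, -1)
(-12.728, -13.728)
(-13.435, -14.435)
(-26.163, -27.163)
(-26.87, -27.87)
(-35.355, -36.355)

Derivation:
Executing turtle program step by step:
Start: pos=(0,-1), heading=270, pen down
RT 45: heading 270 -> 225
REPEAT 2 [
  -- iteration 1/2 --
  FD 18: (0,-1) -> (-12.728,-13.728) [heading=225, draw]
  FD 1: (-12.728,-13.728) -> (-13.435,-14.435) [heading=225, draw]
  -- iteration 2/2 --
  FD 18: (-13.435,-14.435) -> (-26.163,-27.163) [heading=225, draw]
  FD 1: (-26.163,-27.163) -> (-26.87,-27.87) [heading=225, draw]
]
FD 12: (-26.87,-27.87) -> (-35.355,-36.355) [heading=225, draw]
Final: pos=(-35.355,-36.355), heading=225, 5 segment(s) drawn
Waypoints (6 total):
(0, -1)
(-12.728, -13.728)
(-13.435, -14.435)
(-26.163, -27.163)
(-26.87, -27.87)
(-35.355, -36.355)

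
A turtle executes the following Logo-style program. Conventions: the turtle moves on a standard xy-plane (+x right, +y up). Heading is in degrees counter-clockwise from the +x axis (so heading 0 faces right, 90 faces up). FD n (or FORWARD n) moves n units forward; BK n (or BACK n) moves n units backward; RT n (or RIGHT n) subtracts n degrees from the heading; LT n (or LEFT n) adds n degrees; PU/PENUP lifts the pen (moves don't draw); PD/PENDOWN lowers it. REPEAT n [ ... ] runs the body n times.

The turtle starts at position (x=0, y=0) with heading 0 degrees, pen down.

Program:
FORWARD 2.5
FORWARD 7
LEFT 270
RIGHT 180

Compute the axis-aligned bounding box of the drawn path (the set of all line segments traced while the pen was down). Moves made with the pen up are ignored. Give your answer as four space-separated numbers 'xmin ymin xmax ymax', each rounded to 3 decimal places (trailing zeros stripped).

Executing turtle program step by step:
Start: pos=(0,0), heading=0, pen down
FD 2.5: (0,0) -> (2.5,0) [heading=0, draw]
FD 7: (2.5,0) -> (9.5,0) [heading=0, draw]
LT 270: heading 0 -> 270
RT 180: heading 270 -> 90
Final: pos=(9.5,0), heading=90, 2 segment(s) drawn

Segment endpoints: x in {0, 2.5, 9.5}, y in {0}
xmin=0, ymin=0, xmax=9.5, ymax=0

Answer: 0 0 9.5 0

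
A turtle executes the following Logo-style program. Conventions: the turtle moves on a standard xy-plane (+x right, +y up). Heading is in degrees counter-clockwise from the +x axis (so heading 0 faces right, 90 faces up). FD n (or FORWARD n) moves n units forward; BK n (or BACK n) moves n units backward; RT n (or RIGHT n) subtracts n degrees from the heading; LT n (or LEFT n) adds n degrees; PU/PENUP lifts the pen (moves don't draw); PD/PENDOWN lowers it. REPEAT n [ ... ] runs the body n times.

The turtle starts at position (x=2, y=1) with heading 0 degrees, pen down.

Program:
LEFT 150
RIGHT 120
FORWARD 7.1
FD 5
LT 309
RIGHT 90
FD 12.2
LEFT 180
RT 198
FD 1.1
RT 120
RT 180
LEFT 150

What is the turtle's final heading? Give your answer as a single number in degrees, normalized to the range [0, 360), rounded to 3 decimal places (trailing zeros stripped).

Executing turtle program step by step:
Start: pos=(2,1), heading=0, pen down
LT 150: heading 0 -> 150
RT 120: heading 150 -> 30
FD 7.1: (2,1) -> (8.149,4.55) [heading=30, draw]
FD 5: (8.149,4.55) -> (12.479,7.05) [heading=30, draw]
LT 309: heading 30 -> 339
RT 90: heading 339 -> 249
FD 12.2: (12.479,7.05) -> (8.107,-4.34) [heading=249, draw]
LT 180: heading 249 -> 69
RT 198: heading 69 -> 231
FD 1.1: (8.107,-4.34) -> (7.415,-5.195) [heading=231, draw]
RT 120: heading 231 -> 111
RT 180: heading 111 -> 291
LT 150: heading 291 -> 81
Final: pos=(7.415,-5.195), heading=81, 4 segment(s) drawn

Answer: 81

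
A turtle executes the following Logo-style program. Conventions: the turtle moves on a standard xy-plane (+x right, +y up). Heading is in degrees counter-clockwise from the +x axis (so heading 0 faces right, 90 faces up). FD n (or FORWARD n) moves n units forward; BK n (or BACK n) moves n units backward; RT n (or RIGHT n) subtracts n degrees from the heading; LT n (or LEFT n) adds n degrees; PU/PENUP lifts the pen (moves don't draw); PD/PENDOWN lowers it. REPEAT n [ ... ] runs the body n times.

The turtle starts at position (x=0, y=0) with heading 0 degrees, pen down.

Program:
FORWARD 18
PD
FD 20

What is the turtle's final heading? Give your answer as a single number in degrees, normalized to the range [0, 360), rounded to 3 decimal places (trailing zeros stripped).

Answer: 0

Derivation:
Executing turtle program step by step:
Start: pos=(0,0), heading=0, pen down
FD 18: (0,0) -> (18,0) [heading=0, draw]
PD: pen down
FD 20: (18,0) -> (38,0) [heading=0, draw]
Final: pos=(38,0), heading=0, 2 segment(s) drawn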